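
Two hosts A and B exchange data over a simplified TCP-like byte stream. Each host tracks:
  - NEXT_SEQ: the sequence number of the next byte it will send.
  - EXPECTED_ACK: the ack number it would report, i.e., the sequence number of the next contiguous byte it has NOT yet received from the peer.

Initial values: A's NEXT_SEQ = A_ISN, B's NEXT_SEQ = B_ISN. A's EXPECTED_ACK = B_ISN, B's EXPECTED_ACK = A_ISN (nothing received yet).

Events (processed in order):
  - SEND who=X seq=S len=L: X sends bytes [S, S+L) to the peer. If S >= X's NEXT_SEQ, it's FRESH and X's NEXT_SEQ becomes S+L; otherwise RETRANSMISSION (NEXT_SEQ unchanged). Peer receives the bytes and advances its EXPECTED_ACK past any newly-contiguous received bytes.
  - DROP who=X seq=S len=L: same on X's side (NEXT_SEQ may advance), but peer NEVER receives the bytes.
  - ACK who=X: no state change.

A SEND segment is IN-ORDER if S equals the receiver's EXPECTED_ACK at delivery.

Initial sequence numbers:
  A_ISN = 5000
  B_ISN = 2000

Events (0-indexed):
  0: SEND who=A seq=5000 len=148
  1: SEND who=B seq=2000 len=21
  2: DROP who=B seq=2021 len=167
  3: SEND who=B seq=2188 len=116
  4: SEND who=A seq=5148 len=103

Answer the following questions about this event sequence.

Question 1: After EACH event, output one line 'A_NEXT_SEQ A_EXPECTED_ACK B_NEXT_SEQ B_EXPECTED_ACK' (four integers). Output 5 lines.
5148 2000 2000 5148
5148 2021 2021 5148
5148 2021 2188 5148
5148 2021 2304 5148
5251 2021 2304 5251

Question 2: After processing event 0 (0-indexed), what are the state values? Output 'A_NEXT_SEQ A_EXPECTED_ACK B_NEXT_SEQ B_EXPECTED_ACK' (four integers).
After event 0: A_seq=5148 A_ack=2000 B_seq=2000 B_ack=5148

5148 2000 2000 5148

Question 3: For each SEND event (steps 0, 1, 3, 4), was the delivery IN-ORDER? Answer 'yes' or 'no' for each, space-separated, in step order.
Answer: yes yes no yes

Derivation:
Step 0: SEND seq=5000 -> in-order
Step 1: SEND seq=2000 -> in-order
Step 3: SEND seq=2188 -> out-of-order
Step 4: SEND seq=5148 -> in-order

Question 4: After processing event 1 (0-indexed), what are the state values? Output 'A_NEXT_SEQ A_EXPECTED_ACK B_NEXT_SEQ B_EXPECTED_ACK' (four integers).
After event 0: A_seq=5148 A_ack=2000 B_seq=2000 B_ack=5148
After event 1: A_seq=5148 A_ack=2021 B_seq=2021 B_ack=5148

5148 2021 2021 5148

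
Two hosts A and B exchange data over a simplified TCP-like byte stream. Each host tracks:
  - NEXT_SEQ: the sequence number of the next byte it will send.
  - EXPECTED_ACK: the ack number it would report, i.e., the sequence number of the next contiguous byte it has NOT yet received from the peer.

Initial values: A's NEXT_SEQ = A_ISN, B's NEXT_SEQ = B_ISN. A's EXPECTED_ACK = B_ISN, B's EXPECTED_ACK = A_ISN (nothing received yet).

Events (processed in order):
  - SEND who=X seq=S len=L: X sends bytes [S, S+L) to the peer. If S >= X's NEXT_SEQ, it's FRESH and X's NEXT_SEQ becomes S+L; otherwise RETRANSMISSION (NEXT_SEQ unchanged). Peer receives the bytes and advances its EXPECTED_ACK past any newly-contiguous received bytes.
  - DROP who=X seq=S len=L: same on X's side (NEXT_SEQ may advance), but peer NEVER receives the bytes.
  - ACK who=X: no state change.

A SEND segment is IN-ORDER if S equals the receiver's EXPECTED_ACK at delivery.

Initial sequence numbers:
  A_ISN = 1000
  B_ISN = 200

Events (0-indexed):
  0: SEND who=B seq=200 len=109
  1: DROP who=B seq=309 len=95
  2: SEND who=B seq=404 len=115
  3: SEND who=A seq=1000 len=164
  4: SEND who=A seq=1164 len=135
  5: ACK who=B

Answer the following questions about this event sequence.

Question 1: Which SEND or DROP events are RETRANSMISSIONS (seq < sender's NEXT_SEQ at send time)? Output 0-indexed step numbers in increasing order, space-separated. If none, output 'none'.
Step 0: SEND seq=200 -> fresh
Step 1: DROP seq=309 -> fresh
Step 2: SEND seq=404 -> fresh
Step 3: SEND seq=1000 -> fresh
Step 4: SEND seq=1164 -> fresh

Answer: none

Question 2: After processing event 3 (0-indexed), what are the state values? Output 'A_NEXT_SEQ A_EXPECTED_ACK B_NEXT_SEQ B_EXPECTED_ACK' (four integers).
After event 0: A_seq=1000 A_ack=309 B_seq=309 B_ack=1000
After event 1: A_seq=1000 A_ack=309 B_seq=404 B_ack=1000
After event 2: A_seq=1000 A_ack=309 B_seq=519 B_ack=1000
After event 3: A_seq=1164 A_ack=309 B_seq=519 B_ack=1164

1164 309 519 1164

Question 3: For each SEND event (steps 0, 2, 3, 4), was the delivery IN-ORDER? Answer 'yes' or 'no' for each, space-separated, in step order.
Answer: yes no yes yes

Derivation:
Step 0: SEND seq=200 -> in-order
Step 2: SEND seq=404 -> out-of-order
Step 3: SEND seq=1000 -> in-order
Step 4: SEND seq=1164 -> in-order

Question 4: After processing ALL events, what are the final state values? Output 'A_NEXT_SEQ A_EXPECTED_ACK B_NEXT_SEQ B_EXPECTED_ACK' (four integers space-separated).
After event 0: A_seq=1000 A_ack=309 B_seq=309 B_ack=1000
After event 1: A_seq=1000 A_ack=309 B_seq=404 B_ack=1000
After event 2: A_seq=1000 A_ack=309 B_seq=519 B_ack=1000
After event 3: A_seq=1164 A_ack=309 B_seq=519 B_ack=1164
After event 4: A_seq=1299 A_ack=309 B_seq=519 B_ack=1299
After event 5: A_seq=1299 A_ack=309 B_seq=519 B_ack=1299

Answer: 1299 309 519 1299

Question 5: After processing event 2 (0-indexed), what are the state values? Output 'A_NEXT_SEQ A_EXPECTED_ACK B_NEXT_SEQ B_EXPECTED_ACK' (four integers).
After event 0: A_seq=1000 A_ack=309 B_seq=309 B_ack=1000
After event 1: A_seq=1000 A_ack=309 B_seq=404 B_ack=1000
After event 2: A_seq=1000 A_ack=309 B_seq=519 B_ack=1000

1000 309 519 1000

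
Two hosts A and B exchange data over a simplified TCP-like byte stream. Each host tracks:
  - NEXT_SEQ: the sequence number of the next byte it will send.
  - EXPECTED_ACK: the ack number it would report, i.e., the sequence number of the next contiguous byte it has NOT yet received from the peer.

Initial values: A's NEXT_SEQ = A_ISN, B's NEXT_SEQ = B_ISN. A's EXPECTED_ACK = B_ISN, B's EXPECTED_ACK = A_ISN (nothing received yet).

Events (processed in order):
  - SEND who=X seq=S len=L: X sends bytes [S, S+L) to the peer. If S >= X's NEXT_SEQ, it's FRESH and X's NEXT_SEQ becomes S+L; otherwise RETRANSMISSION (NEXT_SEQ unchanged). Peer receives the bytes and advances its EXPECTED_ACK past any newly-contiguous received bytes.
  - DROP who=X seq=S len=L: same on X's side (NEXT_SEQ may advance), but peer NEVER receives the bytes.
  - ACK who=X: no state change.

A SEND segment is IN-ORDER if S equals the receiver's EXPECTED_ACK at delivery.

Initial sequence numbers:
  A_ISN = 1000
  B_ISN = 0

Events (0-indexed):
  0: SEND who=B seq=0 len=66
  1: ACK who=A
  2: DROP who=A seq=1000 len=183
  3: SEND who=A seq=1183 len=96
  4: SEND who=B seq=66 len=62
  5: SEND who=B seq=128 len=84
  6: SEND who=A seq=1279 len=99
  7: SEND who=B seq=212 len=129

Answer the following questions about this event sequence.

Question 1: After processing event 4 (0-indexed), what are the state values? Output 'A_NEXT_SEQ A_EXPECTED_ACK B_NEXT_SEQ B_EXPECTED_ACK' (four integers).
After event 0: A_seq=1000 A_ack=66 B_seq=66 B_ack=1000
After event 1: A_seq=1000 A_ack=66 B_seq=66 B_ack=1000
After event 2: A_seq=1183 A_ack=66 B_seq=66 B_ack=1000
After event 3: A_seq=1279 A_ack=66 B_seq=66 B_ack=1000
After event 4: A_seq=1279 A_ack=128 B_seq=128 B_ack=1000

1279 128 128 1000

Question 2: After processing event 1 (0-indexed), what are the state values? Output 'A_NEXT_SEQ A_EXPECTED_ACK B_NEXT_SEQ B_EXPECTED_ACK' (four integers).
After event 0: A_seq=1000 A_ack=66 B_seq=66 B_ack=1000
After event 1: A_seq=1000 A_ack=66 B_seq=66 B_ack=1000

1000 66 66 1000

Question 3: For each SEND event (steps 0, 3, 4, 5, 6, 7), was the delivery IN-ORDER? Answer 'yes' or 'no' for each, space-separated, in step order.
Answer: yes no yes yes no yes

Derivation:
Step 0: SEND seq=0 -> in-order
Step 3: SEND seq=1183 -> out-of-order
Step 4: SEND seq=66 -> in-order
Step 5: SEND seq=128 -> in-order
Step 6: SEND seq=1279 -> out-of-order
Step 7: SEND seq=212 -> in-order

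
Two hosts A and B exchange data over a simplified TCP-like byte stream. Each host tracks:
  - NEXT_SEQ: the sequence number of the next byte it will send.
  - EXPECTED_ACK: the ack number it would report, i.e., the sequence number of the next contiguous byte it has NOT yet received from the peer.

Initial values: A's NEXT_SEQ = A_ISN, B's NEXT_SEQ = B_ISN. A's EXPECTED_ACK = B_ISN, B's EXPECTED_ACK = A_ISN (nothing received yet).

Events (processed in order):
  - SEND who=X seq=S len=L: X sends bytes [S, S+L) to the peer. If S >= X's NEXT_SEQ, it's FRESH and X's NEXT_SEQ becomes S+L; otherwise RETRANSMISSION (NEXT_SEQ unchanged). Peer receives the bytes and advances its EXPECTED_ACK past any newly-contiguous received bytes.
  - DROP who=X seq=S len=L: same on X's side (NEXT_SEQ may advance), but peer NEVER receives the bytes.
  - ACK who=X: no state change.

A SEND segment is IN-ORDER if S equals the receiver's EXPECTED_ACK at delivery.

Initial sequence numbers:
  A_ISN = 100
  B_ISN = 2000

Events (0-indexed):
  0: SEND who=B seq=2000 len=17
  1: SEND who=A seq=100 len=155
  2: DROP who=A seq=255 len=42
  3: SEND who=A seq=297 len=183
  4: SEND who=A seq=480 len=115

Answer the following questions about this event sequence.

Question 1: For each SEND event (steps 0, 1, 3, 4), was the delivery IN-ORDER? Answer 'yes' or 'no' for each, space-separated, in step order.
Step 0: SEND seq=2000 -> in-order
Step 1: SEND seq=100 -> in-order
Step 3: SEND seq=297 -> out-of-order
Step 4: SEND seq=480 -> out-of-order

Answer: yes yes no no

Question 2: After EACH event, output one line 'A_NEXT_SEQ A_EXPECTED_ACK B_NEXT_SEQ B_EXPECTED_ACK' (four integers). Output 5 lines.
100 2017 2017 100
255 2017 2017 255
297 2017 2017 255
480 2017 2017 255
595 2017 2017 255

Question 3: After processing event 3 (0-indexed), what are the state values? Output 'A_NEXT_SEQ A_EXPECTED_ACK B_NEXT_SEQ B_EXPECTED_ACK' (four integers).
After event 0: A_seq=100 A_ack=2017 B_seq=2017 B_ack=100
After event 1: A_seq=255 A_ack=2017 B_seq=2017 B_ack=255
After event 2: A_seq=297 A_ack=2017 B_seq=2017 B_ack=255
After event 3: A_seq=480 A_ack=2017 B_seq=2017 B_ack=255

480 2017 2017 255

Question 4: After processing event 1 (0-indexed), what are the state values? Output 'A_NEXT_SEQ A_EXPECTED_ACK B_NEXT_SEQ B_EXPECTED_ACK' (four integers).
After event 0: A_seq=100 A_ack=2017 B_seq=2017 B_ack=100
After event 1: A_seq=255 A_ack=2017 B_seq=2017 B_ack=255

255 2017 2017 255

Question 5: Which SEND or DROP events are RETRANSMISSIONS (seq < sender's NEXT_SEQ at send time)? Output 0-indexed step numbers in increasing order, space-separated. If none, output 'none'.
Answer: none

Derivation:
Step 0: SEND seq=2000 -> fresh
Step 1: SEND seq=100 -> fresh
Step 2: DROP seq=255 -> fresh
Step 3: SEND seq=297 -> fresh
Step 4: SEND seq=480 -> fresh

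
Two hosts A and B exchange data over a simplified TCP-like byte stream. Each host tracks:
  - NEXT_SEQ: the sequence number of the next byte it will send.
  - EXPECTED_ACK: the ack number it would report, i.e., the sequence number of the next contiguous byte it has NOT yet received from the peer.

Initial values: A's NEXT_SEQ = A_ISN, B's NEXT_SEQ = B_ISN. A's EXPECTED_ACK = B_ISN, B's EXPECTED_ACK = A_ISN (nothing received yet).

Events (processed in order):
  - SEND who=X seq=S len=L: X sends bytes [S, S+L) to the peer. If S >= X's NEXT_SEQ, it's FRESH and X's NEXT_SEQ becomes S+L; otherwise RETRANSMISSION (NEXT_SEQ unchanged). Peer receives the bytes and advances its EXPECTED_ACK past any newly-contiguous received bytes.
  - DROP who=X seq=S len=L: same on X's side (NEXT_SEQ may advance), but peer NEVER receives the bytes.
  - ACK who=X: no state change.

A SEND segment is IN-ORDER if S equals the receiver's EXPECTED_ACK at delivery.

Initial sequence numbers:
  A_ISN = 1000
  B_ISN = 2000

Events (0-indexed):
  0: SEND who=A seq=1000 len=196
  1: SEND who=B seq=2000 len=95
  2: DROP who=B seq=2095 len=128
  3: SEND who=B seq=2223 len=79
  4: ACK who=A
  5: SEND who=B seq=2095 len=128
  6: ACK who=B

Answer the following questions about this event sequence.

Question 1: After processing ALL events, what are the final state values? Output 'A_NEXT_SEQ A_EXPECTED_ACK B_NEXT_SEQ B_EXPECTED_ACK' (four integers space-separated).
After event 0: A_seq=1196 A_ack=2000 B_seq=2000 B_ack=1196
After event 1: A_seq=1196 A_ack=2095 B_seq=2095 B_ack=1196
After event 2: A_seq=1196 A_ack=2095 B_seq=2223 B_ack=1196
After event 3: A_seq=1196 A_ack=2095 B_seq=2302 B_ack=1196
After event 4: A_seq=1196 A_ack=2095 B_seq=2302 B_ack=1196
After event 5: A_seq=1196 A_ack=2302 B_seq=2302 B_ack=1196
After event 6: A_seq=1196 A_ack=2302 B_seq=2302 B_ack=1196

Answer: 1196 2302 2302 1196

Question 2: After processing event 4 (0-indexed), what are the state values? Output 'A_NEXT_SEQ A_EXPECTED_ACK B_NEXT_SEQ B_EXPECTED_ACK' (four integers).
After event 0: A_seq=1196 A_ack=2000 B_seq=2000 B_ack=1196
After event 1: A_seq=1196 A_ack=2095 B_seq=2095 B_ack=1196
After event 2: A_seq=1196 A_ack=2095 B_seq=2223 B_ack=1196
After event 3: A_seq=1196 A_ack=2095 B_seq=2302 B_ack=1196
After event 4: A_seq=1196 A_ack=2095 B_seq=2302 B_ack=1196

1196 2095 2302 1196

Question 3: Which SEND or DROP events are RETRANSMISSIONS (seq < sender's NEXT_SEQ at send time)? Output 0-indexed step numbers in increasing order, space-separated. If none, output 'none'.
Step 0: SEND seq=1000 -> fresh
Step 1: SEND seq=2000 -> fresh
Step 2: DROP seq=2095 -> fresh
Step 3: SEND seq=2223 -> fresh
Step 5: SEND seq=2095 -> retransmit

Answer: 5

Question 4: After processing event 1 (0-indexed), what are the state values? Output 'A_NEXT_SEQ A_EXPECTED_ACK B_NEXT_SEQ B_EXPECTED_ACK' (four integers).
After event 0: A_seq=1196 A_ack=2000 B_seq=2000 B_ack=1196
After event 1: A_seq=1196 A_ack=2095 B_seq=2095 B_ack=1196

1196 2095 2095 1196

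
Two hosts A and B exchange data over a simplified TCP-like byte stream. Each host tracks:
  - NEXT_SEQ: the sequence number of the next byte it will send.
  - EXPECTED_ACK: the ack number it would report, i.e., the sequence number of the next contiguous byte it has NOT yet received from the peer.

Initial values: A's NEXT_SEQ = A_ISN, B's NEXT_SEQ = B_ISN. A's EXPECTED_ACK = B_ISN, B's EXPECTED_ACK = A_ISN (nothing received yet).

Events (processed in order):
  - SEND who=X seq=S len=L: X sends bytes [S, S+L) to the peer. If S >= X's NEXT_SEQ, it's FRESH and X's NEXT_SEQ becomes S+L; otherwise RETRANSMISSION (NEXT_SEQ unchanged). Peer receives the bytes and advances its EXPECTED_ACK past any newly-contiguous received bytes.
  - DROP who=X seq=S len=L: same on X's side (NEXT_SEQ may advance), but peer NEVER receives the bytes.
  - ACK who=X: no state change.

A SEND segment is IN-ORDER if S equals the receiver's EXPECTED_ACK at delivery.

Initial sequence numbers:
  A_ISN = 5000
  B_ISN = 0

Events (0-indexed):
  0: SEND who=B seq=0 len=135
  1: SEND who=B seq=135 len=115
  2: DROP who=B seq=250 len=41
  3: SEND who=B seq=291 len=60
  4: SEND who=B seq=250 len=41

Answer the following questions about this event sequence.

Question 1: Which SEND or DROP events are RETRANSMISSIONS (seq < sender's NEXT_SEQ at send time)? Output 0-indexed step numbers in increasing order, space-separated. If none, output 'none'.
Answer: 4

Derivation:
Step 0: SEND seq=0 -> fresh
Step 1: SEND seq=135 -> fresh
Step 2: DROP seq=250 -> fresh
Step 3: SEND seq=291 -> fresh
Step 4: SEND seq=250 -> retransmit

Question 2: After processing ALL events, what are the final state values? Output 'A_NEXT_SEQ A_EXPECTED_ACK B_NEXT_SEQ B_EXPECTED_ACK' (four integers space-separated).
After event 0: A_seq=5000 A_ack=135 B_seq=135 B_ack=5000
After event 1: A_seq=5000 A_ack=250 B_seq=250 B_ack=5000
After event 2: A_seq=5000 A_ack=250 B_seq=291 B_ack=5000
After event 3: A_seq=5000 A_ack=250 B_seq=351 B_ack=5000
After event 4: A_seq=5000 A_ack=351 B_seq=351 B_ack=5000

Answer: 5000 351 351 5000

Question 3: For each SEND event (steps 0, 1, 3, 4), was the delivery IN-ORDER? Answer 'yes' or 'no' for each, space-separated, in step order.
Answer: yes yes no yes

Derivation:
Step 0: SEND seq=0 -> in-order
Step 1: SEND seq=135 -> in-order
Step 3: SEND seq=291 -> out-of-order
Step 4: SEND seq=250 -> in-order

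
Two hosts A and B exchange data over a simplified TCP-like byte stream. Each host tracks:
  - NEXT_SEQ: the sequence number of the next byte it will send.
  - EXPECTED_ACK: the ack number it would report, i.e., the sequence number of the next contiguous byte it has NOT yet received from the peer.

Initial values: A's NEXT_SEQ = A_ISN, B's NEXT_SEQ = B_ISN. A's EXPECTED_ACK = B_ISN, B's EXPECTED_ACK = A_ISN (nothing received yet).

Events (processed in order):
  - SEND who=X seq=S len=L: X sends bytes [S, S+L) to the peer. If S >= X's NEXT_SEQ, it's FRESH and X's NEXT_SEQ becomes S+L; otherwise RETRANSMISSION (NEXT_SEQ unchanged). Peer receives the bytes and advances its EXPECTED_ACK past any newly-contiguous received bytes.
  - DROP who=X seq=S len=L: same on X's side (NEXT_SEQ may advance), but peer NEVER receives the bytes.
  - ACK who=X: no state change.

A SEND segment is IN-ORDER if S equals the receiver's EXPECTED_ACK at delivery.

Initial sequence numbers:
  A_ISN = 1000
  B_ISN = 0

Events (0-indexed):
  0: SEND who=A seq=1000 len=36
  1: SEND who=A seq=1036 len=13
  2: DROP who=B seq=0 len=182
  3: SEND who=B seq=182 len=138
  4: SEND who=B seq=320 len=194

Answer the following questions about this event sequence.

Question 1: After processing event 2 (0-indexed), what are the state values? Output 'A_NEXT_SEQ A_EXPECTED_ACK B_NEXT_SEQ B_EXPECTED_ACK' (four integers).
After event 0: A_seq=1036 A_ack=0 B_seq=0 B_ack=1036
After event 1: A_seq=1049 A_ack=0 B_seq=0 B_ack=1049
After event 2: A_seq=1049 A_ack=0 B_seq=182 B_ack=1049

1049 0 182 1049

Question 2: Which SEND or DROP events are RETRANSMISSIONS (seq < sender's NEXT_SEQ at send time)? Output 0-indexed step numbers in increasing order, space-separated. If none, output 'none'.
Step 0: SEND seq=1000 -> fresh
Step 1: SEND seq=1036 -> fresh
Step 2: DROP seq=0 -> fresh
Step 3: SEND seq=182 -> fresh
Step 4: SEND seq=320 -> fresh

Answer: none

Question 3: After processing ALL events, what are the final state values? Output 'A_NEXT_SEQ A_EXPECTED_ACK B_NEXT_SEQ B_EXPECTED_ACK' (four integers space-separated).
After event 0: A_seq=1036 A_ack=0 B_seq=0 B_ack=1036
After event 1: A_seq=1049 A_ack=0 B_seq=0 B_ack=1049
After event 2: A_seq=1049 A_ack=0 B_seq=182 B_ack=1049
After event 3: A_seq=1049 A_ack=0 B_seq=320 B_ack=1049
After event 4: A_seq=1049 A_ack=0 B_seq=514 B_ack=1049

Answer: 1049 0 514 1049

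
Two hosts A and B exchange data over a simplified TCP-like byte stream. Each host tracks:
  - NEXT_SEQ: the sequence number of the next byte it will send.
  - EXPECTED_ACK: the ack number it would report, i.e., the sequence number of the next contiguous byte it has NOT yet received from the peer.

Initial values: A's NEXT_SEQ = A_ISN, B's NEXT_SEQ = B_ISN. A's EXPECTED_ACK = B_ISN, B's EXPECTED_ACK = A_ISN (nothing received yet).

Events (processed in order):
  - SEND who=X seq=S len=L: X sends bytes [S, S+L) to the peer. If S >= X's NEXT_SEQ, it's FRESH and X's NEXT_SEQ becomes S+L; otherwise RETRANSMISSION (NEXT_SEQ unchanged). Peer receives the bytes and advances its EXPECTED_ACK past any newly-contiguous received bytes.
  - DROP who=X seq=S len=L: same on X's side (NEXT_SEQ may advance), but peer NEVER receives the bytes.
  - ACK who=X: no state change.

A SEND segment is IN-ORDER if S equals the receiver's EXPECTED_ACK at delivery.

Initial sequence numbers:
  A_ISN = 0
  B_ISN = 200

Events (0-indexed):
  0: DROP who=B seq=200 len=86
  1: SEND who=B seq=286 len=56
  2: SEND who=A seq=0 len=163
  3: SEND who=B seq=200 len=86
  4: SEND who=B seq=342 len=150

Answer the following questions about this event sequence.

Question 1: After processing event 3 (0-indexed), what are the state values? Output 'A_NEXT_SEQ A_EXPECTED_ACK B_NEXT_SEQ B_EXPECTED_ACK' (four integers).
After event 0: A_seq=0 A_ack=200 B_seq=286 B_ack=0
After event 1: A_seq=0 A_ack=200 B_seq=342 B_ack=0
After event 2: A_seq=163 A_ack=200 B_seq=342 B_ack=163
After event 3: A_seq=163 A_ack=342 B_seq=342 B_ack=163

163 342 342 163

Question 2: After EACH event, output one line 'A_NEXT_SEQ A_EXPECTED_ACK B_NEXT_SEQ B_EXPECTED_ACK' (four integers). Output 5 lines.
0 200 286 0
0 200 342 0
163 200 342 163
163 342 342 163
163 492 492 163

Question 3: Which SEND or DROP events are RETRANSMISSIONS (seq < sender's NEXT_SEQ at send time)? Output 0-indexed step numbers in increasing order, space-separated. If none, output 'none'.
Answer: 3

Derivation:
Step 0: DROP seq=200 -> fresh
Step 1: SEND seq=286 -> fresh
Step 2: SEND seq=0 -> fresh
Step 3: SEND seq=200 -> retransmit
Step 4: SEND seq=342 -> fresh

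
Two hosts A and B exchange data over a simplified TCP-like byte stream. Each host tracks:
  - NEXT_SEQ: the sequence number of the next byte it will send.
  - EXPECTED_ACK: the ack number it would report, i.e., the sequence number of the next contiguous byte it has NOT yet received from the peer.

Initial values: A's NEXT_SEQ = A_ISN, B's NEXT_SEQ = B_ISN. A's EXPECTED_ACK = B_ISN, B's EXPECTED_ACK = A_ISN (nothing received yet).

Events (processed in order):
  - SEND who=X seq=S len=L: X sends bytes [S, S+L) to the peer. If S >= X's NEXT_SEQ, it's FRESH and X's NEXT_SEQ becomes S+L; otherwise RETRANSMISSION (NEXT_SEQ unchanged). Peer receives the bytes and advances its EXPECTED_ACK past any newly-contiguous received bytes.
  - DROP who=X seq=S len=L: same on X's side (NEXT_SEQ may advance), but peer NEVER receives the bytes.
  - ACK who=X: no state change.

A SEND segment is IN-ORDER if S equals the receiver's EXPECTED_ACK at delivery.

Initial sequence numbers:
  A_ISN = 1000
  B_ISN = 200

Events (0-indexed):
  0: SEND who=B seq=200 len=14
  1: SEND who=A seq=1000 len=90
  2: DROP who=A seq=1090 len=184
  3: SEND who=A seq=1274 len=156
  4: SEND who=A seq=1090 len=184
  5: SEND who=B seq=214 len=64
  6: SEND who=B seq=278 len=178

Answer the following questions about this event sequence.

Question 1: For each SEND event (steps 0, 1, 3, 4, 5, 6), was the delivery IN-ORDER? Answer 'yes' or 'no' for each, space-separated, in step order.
Step 0: SEND seq=200 -> in-order
Step 1: SEND seq=1000 -> in-order
Step 3: SEND seq=1274 -> out-of-order
Step 4: SEND seq=1090 -> in-order
Step 5: SEND seq=214 -> in-order
Step 6: SEND seq=278 -> in-order

Answer: yes yes no yes yes yes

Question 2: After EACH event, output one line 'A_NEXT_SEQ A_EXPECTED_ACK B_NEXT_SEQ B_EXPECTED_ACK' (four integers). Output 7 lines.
1000 214 214 1000
1090 214 214 1090
1274 214 214 1090
1430 214 214 1090
1430 214 214 1430
1430 278 278 1430
1430 456 456 1430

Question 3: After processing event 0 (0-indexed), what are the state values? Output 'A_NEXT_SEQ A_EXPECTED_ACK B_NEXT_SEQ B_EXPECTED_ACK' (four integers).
After event 0: A_seq=1000 A_ack=214 B_seq=214 B_ack=1000

1000 214 214 1000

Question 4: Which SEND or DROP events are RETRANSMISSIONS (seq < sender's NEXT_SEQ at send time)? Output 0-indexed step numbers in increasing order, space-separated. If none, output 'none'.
Answer: 4

Derivation:
Step 0: SEND seq=200 -> fresh
Step 1: SEND seq=1000 -> fresh
Step 2: DROP seq=1090 -> fresh
Step 3: SEND seq=1274 -> fresh
Step 4: SEND seq=1090 -> retransmit
Step 5: SEND seq=214 -> fresh
Step 6: SEND seq=278 -> fresh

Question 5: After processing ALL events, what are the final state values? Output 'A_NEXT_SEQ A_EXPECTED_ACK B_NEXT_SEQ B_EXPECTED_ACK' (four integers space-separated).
Answer: 1430 456 456 1430

Derivation:
After event 0: A_seq=1000 A_ack=214 B_seq=214 B_ack=1000
After event 1: A_seq=1090 A_ack=214 B_seq=214 B_ack=1090
After event 2: A_seq=1274 A_ack=214 B_seq=214 B_ack=1090
After event 3: A_seq=1430 A_ack=214 B_seq=214 B_ack=1090
After event 4: A_seq=1430 A_ack=214 B_seq=214 B_ack=1430
After event 5: A_seq=1430 A_ack=278 B_seq=278 B_ack=1430
After event 6: A_seq=1430 A_ack=456 B_seq=456 B_ack=1430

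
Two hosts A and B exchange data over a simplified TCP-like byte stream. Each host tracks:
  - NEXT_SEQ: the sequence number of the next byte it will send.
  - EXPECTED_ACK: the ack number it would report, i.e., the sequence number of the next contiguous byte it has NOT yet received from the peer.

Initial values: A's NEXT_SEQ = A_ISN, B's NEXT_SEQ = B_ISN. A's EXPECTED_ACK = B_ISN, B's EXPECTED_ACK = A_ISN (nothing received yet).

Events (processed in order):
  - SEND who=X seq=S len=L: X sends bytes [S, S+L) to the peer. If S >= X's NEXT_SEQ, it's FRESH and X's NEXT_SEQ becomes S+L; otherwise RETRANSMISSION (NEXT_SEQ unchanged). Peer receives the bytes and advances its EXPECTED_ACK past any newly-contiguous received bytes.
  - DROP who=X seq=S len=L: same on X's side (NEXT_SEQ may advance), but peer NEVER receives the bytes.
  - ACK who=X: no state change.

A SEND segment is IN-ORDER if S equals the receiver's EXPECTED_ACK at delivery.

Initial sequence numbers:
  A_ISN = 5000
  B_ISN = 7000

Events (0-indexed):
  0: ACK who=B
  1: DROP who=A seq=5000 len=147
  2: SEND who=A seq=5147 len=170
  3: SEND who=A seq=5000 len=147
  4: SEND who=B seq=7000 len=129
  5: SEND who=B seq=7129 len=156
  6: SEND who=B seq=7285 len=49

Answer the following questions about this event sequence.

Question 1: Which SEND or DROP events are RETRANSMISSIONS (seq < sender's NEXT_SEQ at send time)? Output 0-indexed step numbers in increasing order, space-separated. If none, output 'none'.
Step 1: DROP seq=5000 -> fresh
Step 2: SEND seq=5147 -> fresh
Step 3: SEND seq=5000 -> retransmit
Step 4: SEND seq=7000 -> fresh
Step 5: SEND seq=7129 -> fresh
Step 6: SEND seq=7285 -> fresh

Answer: 3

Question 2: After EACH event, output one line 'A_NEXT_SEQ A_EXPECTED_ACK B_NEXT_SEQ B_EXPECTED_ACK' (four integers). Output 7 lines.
5000 7000 7000 5000
5147 7000 7000 5000
5317 7000 7000 5000
5317 7000 7000 5317
5317 7129 7129 5317
5317 7285 7285 5317
5317 7334 7334 5317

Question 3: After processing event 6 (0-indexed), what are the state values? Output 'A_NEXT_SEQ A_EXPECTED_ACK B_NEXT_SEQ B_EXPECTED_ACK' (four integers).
After event 0: A_seq=5000 A_ack=7000 B_seq=7000 B_ack=5000
After event 1: A_seq=5147 A_ack=7000 B_seq=7000 B_ack=5000
After event 2: A_seq=5317 A_ack=7000 B_seq=7000 B_ack=5000
After event 3: A_seq=5317 A_ack=7000 B_seq=7000 B_ack=5317
After event 4: A_seq=5317 A_ack=7129 B_seq=7129 B_ack=5317
After event 5: A_seq=5317 A_ack=7285 B_seq=7285 B_ack=5317
After event 6: A_seq=5317 A_ack=7334 B_seq=7334 B_ack=5317

5317 7334 7334 5317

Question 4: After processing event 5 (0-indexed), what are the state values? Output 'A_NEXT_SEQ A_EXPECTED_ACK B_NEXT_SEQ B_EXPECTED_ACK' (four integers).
After event 0: A_seq=5000 A_ack=7000 B_seq=7000 B_ack=5000
After event 1: A_seq=5147 A_ack=7000 B_seq=7000 B_ack=5000
After event 2: A_seq=5317 A_ack=7000 B_seq=7000 B_ack=5000
After event 3: A_seq=5317 A_ack=7000 B_seq=7000 B_ack=5317
After event 4: A_seq=5317 A_ack=7129 B_seq=7129 B_ack=5317
After event 5: A_seq=5317 A_ack=7285 B_seq=7285 B_ack=5317

5317 7285 7285 5317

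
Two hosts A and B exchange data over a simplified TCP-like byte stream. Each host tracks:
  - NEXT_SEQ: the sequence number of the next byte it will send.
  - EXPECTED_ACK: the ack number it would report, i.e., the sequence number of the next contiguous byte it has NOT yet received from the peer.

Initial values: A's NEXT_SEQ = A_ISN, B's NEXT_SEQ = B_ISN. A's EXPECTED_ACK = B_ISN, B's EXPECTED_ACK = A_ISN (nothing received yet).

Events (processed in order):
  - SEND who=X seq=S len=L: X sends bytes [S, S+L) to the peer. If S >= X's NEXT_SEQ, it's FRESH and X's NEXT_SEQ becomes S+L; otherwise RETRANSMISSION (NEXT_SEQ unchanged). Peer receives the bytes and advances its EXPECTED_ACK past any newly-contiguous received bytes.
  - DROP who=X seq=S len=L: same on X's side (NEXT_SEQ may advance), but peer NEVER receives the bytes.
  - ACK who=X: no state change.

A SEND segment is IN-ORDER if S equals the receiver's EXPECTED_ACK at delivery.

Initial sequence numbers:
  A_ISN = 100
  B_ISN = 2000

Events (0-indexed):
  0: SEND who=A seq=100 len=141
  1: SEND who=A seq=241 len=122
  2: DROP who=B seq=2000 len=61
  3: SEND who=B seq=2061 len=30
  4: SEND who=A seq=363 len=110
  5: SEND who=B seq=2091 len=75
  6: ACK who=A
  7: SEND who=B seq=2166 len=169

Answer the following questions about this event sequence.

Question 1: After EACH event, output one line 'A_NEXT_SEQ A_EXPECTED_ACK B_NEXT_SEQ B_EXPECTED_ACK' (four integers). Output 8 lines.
241 2000 2000 241
363 2000 2000 363
363 2000 2061 363
363 2000 2091 363
473 2000 2091 473
473 2000 2166 473
473 2000 2166 473
473 2000 2335 473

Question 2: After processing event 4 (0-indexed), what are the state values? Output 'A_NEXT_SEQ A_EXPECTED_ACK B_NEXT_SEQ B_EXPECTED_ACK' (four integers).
After event 0: A_seq=241 A_ack=2000 B_seq=2000 B_ack=241
After event 1: A_seq=363 A_ack=2000 B_seq=2000 B_ack=363
After event 2: A_seq=363 A_ack=2000 B_seq=2061 B_ack=363
After event 3: A_seq=363 A_ack=2000 B_seq=2091 B_ack=363
After event 4: A_seq=473 A_ack=2000 B_seq=2091 B_ack=473

473 2000 2091 473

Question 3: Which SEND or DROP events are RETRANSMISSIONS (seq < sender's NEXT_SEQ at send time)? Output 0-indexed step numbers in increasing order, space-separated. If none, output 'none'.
Answer: none

Derivation:
Step 0: SEND seq=100 -> fresh
Step 1: SEND seq=241 -> fresh
Step 2: DROP seq=2000 -> fresh
Step 3: SEND seq=2061 -> fresh
Step 4: SEND seq=363 -> fresh
Step 5: SEND seq=2091 -> fresh
Step 7: SEND seq=2166 -> fresh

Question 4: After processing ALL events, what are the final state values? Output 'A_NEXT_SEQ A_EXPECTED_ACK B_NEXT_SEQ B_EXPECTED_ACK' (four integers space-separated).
After event 0: A_seq=241 A_ack=2000 B_seq=2000 B_ack=241
After event 1: A_seq=363 A_ack=2000 B_seq=2000 B_ack=363
After event 2: A_seq=363 A_ack=2000 B_seq=2061 B_ack=363
After event 3: A_seq=363 A_ack=2000 B_seq=2091 B_ack=363
After event 4: A_seq=473 A_ack=2000 B_seq=2091 B_ack=473
After event 5: A_seq=473 A_ack=2000 B_seq=2166 B_ack=473
After event 6: A_seq=473 A_ack=2000 B_seq=2166 B_ack=473
After event 7: A_seq=473 A_ack=2000 B_seq=2335 B_ack=473

Answer: 473 2000 2335 473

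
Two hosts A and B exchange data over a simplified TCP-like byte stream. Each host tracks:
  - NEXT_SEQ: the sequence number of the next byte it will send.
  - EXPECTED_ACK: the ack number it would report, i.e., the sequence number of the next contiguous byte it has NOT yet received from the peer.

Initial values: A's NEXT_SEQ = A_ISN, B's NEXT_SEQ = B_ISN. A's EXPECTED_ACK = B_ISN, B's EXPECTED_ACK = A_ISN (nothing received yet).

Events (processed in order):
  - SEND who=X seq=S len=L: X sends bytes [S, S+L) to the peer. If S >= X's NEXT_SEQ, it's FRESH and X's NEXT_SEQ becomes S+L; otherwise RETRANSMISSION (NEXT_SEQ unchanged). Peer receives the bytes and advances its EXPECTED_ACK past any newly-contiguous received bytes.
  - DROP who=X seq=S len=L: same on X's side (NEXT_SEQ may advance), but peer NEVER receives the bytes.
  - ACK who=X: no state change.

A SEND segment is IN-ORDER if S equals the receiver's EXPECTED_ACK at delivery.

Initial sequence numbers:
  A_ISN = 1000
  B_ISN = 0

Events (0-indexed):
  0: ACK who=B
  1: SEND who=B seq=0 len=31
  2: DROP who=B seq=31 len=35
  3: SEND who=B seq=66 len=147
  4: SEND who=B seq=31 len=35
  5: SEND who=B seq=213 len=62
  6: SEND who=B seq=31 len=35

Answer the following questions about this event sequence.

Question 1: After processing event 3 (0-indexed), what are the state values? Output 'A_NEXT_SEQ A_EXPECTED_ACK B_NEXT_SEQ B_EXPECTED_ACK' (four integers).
After event 0: A_seq=1000 A_ack=0 B_seq=0 B_ack=1000
After event 1: A_seq=1000 A_ack=31 B_seq=31 B_ack=1000
After event 2: A_seq=1000 A_ack=31 B_seq=66 B_ack=1000
After event 3: A_seq=1000 A_ack=31 B_seq=213 B_ack=1000

1000 31 213 1000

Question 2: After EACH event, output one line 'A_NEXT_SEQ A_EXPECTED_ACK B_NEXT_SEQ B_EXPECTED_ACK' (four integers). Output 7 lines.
1000 0 0 1000
1000 31 31 1000
1000 31 66 1000
1000 31 213 1000
1000 213 213 1000
1000 275 275 1000
1000 275 275 1000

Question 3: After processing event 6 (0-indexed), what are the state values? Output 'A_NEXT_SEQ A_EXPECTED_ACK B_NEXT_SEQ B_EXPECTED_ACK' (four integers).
After event 0: A_seq=1000 A_ack=0 B_seq=0 B_ack=1000
After event 1: A_seq=1000 A_ack=31 B_seq=31 B_ack=1000
After event 2: A_seq=1000 A_ack=31 B_seq=66 B_ack=1000
After event 3: A_seq=1000 A_ack=31 B_seq=213 B_ack=1000
After event 4: A_seq=1000 A_ack=213 B_seq=213 B_ack=1000
After event 5: A_seq=1000 A_ack=275 B_seq=275 B_ack=1000
After event 6: A_seq=1000 A_ack=275 B_seq=275 B_ack=1000

1000 275 275 1000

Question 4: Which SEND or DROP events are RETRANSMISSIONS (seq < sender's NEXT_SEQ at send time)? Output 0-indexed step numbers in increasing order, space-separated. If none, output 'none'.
Step 1: SEND seq=0 -> fresh
Step 2: DROP seq=31 -> fresh
Step 3: SEND seq=66 -> fresh
Step 4: SEND seq=31 -> retransmit
Step 5: SEND seq=213 -> fresh
Step 6: SEND seq=31 -> retransmit

Answer: 4 6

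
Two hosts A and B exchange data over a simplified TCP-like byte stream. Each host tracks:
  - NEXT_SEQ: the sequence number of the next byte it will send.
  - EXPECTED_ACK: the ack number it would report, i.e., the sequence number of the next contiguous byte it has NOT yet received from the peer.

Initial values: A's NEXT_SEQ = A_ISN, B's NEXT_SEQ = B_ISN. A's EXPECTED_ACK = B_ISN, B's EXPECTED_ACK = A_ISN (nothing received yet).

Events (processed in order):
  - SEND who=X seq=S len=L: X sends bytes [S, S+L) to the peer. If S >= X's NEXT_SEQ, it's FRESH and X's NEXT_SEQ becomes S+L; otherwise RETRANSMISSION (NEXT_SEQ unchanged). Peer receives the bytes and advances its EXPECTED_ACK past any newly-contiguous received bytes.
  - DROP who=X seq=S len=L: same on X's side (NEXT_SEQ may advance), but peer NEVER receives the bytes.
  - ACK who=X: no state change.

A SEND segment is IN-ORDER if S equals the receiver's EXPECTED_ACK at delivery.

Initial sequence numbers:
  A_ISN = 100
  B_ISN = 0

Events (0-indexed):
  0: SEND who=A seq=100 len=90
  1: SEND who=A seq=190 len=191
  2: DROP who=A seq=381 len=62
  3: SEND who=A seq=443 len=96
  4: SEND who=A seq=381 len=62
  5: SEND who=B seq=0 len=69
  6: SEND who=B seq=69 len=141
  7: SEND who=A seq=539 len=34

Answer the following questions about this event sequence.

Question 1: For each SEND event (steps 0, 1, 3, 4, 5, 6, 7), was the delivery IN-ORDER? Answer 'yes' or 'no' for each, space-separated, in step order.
Answer: yes yes no yes yes yes yes

Derivation:
Step 0: SEND seq=100 -> in-order
Step 1: SEND seq=190 -> in-order
Step 3: SEND seq=443 -> out-of-order
Step 4: SEND seq=381 -> in-order
Step 5: SEND seq=0 -> in-order
Step 6: SEND seq=69 -> in-order
Step 7: SEND seq=539 -> in-order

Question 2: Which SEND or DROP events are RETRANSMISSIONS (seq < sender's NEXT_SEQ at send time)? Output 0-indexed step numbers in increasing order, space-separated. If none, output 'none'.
Step 0: SEND seq=100 -> fresh
Step 1: SEND seq=190 -> fresh
Step 2: DROP seq=381 -> fresh
Step 3: SEND seq=443 -> fresh
Step 4: SEND seq=381 -> retransmit
Step 5: SEND seq=0 -> fresh
Step 6: SEND seq=69 -> fresh
Step 7: SEND seq=539 -> fresh

Answer: 4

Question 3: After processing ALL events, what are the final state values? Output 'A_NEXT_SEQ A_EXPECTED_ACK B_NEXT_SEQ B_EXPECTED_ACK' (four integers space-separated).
After event 0: A_seq=190 A_ack=0 B_seq=0 B_ack=190
After event 1: A_seq=381 A_ack=0 B_seq=0 B_ack=381
After event 2: A_seq=443 A_ack=0 B_seq=0 B_ack=381
After event 3: A_seq=539 A_ack=0 B_seq=0 B_ack=381
After event 4: A_seq=539 A_ack=0 B_seq=0 B_ack=539
After event 5: A_seq=539 A_ack=69 B_seq=69 B_ack=539
After event 6: A_seq=539 A_ack=210 B_seq=210 B_ack=539
After event 7: A_seq=573 A_ack=210 B_seq=210 B_ack=573

Answer: 573 210 210 573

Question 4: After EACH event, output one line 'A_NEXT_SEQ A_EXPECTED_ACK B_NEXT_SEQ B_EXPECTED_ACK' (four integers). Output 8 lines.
190 0 0 190
381 0 0 381
443 0 0 381
539 0 0 381
539 0 0 539
539 69 69 539
539 210 210 539
573 210 210 573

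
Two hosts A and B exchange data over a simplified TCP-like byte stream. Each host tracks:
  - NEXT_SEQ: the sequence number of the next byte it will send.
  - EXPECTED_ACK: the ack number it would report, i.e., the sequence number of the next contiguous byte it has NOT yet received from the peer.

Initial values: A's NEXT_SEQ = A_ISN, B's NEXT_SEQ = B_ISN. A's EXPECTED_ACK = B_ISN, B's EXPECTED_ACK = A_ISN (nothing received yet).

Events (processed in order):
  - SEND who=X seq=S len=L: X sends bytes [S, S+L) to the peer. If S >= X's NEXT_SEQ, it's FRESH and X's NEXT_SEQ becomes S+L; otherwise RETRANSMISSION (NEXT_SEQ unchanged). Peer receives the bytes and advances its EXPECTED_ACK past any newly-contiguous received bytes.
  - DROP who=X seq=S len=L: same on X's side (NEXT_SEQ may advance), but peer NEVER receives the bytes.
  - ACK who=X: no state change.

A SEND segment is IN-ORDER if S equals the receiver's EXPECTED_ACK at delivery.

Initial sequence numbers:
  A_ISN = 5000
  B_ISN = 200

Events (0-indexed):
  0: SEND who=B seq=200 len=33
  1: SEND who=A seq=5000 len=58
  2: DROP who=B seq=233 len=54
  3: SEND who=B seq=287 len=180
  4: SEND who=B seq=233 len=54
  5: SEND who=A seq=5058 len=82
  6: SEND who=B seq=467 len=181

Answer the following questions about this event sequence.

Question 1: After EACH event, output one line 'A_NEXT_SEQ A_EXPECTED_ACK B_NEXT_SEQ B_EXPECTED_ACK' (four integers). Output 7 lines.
5000 233 233 5000
5058 233 233 5058
5058 233 287 5058
5058 233 467 5058
5058 467 467 5058
5140 467 467 5140
5140 648 648 5140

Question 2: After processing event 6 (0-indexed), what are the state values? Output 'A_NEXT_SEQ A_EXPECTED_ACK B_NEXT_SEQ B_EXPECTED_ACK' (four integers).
After event 0: A_seq=5000 A_ack=233 B_seq=233 B_ack=5000
After event 1: A_seq=5058 A_ack=233 B_seq=233 B_ack=5058
After event 2: A_seq=5058 A_ack=233 B_seq=287 B_ack=5058
After event 3: A_seq=5058 A_ack=233 B_seq=467 B_ack=5058
After event 4: A_seq=5058 A_ack=467 B_seq=467 B_ack=5058
After event 5: A_seq=5140 A_ack=467 B_seq=467 B_ack=5140
After event 6: A_seq=5140 A_ack=648 B_seq=648 B_ack=5140

5140 648 648 5140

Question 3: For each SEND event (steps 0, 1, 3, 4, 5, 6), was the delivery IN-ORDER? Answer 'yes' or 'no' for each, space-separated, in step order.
Answer: yes yes no yes yes yes

Derivation:
Step 0: SEND seq=200 -> in-order
Step 1: SEND seq=5000 -> in-order
Step 3: SEND seq=287 -> out-of-order
Step 4: SEND seq=233 -> in-order
Step 5: SEND seq=5058 -> in-order
Step 6: SEND seq=467 -> in-order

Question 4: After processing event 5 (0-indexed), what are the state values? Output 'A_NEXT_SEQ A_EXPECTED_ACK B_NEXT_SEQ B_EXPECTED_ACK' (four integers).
After event 0: A_seq=5000 A_ack=233 B_seq=233 B_ack=5000
After event 1: A_seq=5058 A_ack=233 B_seq=233 B_ack=5058
After event 2: A_seq=5058 A_ack=233 B_seq=287 B_ack=5058
After event 3: A_seq=5058 A_ack=233 B_seq=467 B_ack=5058
After event 4: A_seq=5058 A_ack=467 B_seq=467 B_ack=5058
After event 5: A_seq=5140 A_ack=467 B_seq=467 B_ack=5140

5140 467 467 5140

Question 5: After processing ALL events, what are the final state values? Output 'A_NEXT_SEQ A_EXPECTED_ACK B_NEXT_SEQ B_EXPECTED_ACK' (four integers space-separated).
Answer: 5140 648 648 5140

Derivation:
After event 0: A_seq=5000 A_ack=233 B_seq=233 B_ack=5000
After event 1: A_seq=5058 A_ack=233 B_seq=233 B_ack=5058
After event 2: A_seq=5058 A_ack=233 B_seq=287 B_ack=5058
After event 3: A_seq=5058 A_ack=233 B_seq=467 B_ack=5058
After event 4: A_seq=5058 A_ack=467 B_seq=467 B_ack=5058
After event 5: A_seq=5140 A_ack=467 B_seq=467 B_ack=5140
After event 6: A_seq=5140 A_ack=648 B_seq=648 B_ack=5140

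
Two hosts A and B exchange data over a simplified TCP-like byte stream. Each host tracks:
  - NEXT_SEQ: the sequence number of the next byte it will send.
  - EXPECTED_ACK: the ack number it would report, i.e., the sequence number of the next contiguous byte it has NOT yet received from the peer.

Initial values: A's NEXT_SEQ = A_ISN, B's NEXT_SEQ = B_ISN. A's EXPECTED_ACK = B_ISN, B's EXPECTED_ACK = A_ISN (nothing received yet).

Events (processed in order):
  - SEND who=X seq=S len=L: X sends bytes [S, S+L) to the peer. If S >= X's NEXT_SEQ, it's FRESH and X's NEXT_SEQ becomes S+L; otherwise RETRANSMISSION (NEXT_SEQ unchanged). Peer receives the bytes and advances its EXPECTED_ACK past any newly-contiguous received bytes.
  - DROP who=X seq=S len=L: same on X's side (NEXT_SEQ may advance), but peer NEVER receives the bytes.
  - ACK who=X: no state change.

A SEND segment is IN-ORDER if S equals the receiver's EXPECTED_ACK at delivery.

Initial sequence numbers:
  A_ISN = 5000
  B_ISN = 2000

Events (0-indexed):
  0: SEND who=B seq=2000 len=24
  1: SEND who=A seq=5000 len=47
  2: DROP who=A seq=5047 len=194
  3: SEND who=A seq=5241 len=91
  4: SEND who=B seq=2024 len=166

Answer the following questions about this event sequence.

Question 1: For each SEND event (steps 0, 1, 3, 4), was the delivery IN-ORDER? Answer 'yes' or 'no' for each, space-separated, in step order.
Answer: yes yes no yes

Derivation:
Step 0: SEND seq=2000 -> in-order
Step 1: SEND seq=5000 -> in-order
Step 3: SEND seq=5241 -> out-of-order
Step 4: SEND seq=2024 -> in-order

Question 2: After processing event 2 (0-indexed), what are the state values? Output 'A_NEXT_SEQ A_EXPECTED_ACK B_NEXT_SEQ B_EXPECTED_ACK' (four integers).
After event 0: A_seq=5000 A_ack=2024 B_seq=2024 B_ack=5000
After event 1: A_seq=5047 A_ack=2024 B_seq=2024 B_ack=5047
After event 2: A_seq=5241 A_ack=2024 B_seq=2024 B_ack=5047

5241 2024 2024 5047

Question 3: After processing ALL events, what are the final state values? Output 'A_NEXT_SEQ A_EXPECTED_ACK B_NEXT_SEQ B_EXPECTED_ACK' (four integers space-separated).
After event 0: A_seq=5000 A_ack=2024 B_seq=2024 B_ack=5000
After event 1: A_seq=5047 A_ack=2024 B_seq=2024 B_ack=5047
After event 2: A_seq=5241 A_ack=2024 B_seq=2024 B_ack=5047
After event 3: A_seq=5332 A_ack=2024 B_seq=2024 B_ack=5047
After event 4: A_seq=5332 A_ack=2190 B_seq=2190 B_ack=5047

Answer: 5332 2190 2190 5047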